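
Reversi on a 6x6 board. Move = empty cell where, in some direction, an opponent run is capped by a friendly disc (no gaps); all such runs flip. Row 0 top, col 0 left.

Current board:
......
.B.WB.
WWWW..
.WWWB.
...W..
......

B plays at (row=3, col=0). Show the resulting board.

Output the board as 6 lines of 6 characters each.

Place B at (3,0); scan 8 dirs for brackets.
Dir NW: edge -> no flip
Dir N: opp run (2,0), next='.' -> no flip
Dir NE: opp run (2,1), next='.' -> no flip
Dir W: edge -> no flip
Dir E: opp run (3,1) (3,2) (3,3) capped by B -> flip
Dir SW: edge -> no flip
Dir S: first cell '.' (not opp) -> no flip
Dir SE: first cell '.' (not opp) -> no flip
All flips: (3,1) (3,2) (3,3)

Answer: ......
.B.WB.
WWWW..
BBBBB.
...W..
......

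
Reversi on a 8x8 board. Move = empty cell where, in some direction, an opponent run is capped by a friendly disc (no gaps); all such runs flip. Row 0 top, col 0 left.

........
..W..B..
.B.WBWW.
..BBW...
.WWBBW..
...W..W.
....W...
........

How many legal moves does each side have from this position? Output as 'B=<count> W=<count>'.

-- B to move --
(0,1): no bracket -> illegal
(0,2): no bracket -> illegal
(0,3): flips 1 -> legal
(1,1): no bracket -> illegal
(1,3): flips 1 -> legal
(1,4): flips 1 -> legal
(1,6): flips 2 -> legal
(1,7): no bracket -> illegal
(2,2): flips 1 -> legal
(2,7): flips 2 -> legal
(3,0): no bracket -> illegal
(3,1): no bracket -> illegal
(3,5): flips 2 -> legal
(3,6): no bracket -> illegal
(3,7): flips 1 -> legal
(4,0): flips 2 -> legal
(4,6): flips 1 -> legal
(4,7): no bracket -> illegal
(5,0): flips 1 -> legal
(5,1): flips 1 -> legal
(5,2): flips 1 -> legal
(5,4): no bracket -> illegal
(5,5): no bracket -> illegal
(5,7): no bracket -> illegal
(6,2): flips 1 -> legal
(6,3): flips 1 -> legal
(6,5): no bracket -> illegal
(6,6): no bracket -> illegal
(6,7): no bracket -> illegal
(7,3): no bracket -> illegal
(7,4): no bracket -> illegal
(7,5): no bracket -> illegal
B mobility = 15
-- W to move --
(0,4): flips 1 -> legal
(0,5): flips 1 -> legal
(0,6): flips 3 -> legal
(1,0): no bracket -> illegal
(1,1): no bracket -> illegal
(1,3): no bracket -> illegal
(1,4): flips 1 -> legal
(1,6): no bracket -> illegal
(2,0): no bracket -> illegal
(2,2): flips 1 -> legal
(3,0): flips 1 -> legal
(3,1): flips 2 -> legal
(3,5): flips 1 -> legal
(5,2): flips 1 -> legal
(5,4): flips 1 -> legal
(5,5): no bracket -> illegal
W mobility = 10

Answer: B=15 W=10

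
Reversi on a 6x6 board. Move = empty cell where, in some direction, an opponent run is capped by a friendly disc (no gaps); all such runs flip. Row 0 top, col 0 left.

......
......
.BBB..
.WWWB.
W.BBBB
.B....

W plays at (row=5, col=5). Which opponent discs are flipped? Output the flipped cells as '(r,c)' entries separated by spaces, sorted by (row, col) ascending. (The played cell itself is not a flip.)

Answer: (4,4)

Derivation:
Dir NW: opp run (4,4) capped by W -> flip
Dir N: opp run (4,5), next='.' -> no flip
Dir NE: edge -> no flip
Dir W: first cell '.' (not opp) -> no flip
Dir E: edge -> no flip
Dir SW: edge -> no flip
Dir S: edge -> no flip
Dir SE: edge -> no flip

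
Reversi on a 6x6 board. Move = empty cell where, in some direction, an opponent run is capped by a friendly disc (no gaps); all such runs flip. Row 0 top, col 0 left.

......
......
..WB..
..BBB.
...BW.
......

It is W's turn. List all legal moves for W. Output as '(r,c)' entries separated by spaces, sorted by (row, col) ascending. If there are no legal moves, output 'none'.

Answer: (2,4) (4,2)

Derivation:
(1,2): no bracket -> illegal
(1,3): no bracket -> illegal
(1,4): no bracket -> illegal
(2,1): no bracket -> illegal
(2,4): flips 2 -> legal
(2,5): no bracket -> illegal
(3,1): no bracket -> illegal
(3,5): no bracket -> illegal
(4,1): no bracket -> illegal
(4,2): flips 2 -> legal
(4,5): no bracket -> illegal
(5,2): no bracket -> illegal
(5,3): no bracket -> illegal
(5,4): no bracket -> illegal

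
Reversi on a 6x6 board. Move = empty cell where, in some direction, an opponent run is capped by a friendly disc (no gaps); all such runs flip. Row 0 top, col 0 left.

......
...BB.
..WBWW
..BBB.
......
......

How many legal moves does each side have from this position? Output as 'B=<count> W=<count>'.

Answer: B=6 W=6

Derivation:
-- B to move --
(1,1): flips 1 -> legal
(1,2): flips 1 -> legal
(1,5): flips 1 -> legal
(2,1): flips 1 -> legal
(3,1): flips 1 -> legal
(3,5): flips 1 -> legal
B mobility = 6
-- W to move --
(0,2): flips 1 -> legal
(0,3): flips 1 -> legal
(0,4): flips 2 -> legal
(0,5): no bracket -> illegal
(1,2): no bracket -> illegal
(1,5): no bracket -> illegal
(2,1): no bracket -> illegal
(3,1): no bracket -> illegal
(3,5): no bracket -> illegal
(4,1): no bracket -> illegal
(4,2): flips 2 -> legal
(4,3): flips 1 -> legal
(4,4): flips 2 -> legal
(4,5): no bracket -> illegal
W mobility = 6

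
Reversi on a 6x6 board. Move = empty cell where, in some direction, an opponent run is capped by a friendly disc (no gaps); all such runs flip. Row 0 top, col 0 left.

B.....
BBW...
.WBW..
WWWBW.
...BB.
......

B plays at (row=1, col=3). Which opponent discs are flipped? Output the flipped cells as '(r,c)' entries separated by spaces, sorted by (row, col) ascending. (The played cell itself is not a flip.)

Dir NW: first cell '.' (not opp) -> no flip
Dir N: first cell '.' (not opp) -> no flip
Dir NE: first cell '.' (not opp) -> no flip
Dir W: opp run (1,2) capped by B -> flip
Dir E: first cell '.' (not opp) -> no flip
Dir SW: first cell 'B' (not opp) -> no flip
Dir S: opp run (2,3) capped by B -> flip
Dir SE: first cell '.' (not opp) -> no flip

Answer: (1,2) (2,3)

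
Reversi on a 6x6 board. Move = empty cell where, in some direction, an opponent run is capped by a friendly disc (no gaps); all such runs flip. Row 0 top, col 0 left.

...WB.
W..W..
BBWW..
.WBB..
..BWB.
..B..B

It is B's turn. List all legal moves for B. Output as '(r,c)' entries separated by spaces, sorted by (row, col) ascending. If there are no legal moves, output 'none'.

Answer: (0,0) (0,2) (1,1) (1,2) (1,4) (2,4) (3,0) (3,4) (4,0) (4,1) (5,3) (5,4)

Derivation:
(0,0): flips 1 -> legal
(0,1): no bracket -> illegal
(0,2): flips 1 -> legal
(1,1): flips 1 -> legal
(1,2): flips 1 -> legal
(1,4): flips 1 -> legal
(2,4): flips 2 -> legal
(3,0): flips 1 -> legal
(3,4): flips 1 -> legal
(4,0): flips 3 -> legal
(4,1): flips 1 -> legal
(5,3): flips 1 -> legal
(5,4): flips 1 -> legal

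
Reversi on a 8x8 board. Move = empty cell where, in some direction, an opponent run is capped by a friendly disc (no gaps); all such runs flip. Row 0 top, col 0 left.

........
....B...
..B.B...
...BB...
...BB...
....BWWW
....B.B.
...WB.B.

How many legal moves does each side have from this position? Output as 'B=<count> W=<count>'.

Answer: B=2 W=4

Derivation:
-- B to move --
(4,5): no bracket -> illegal
(4,6): flips 2 -> legal
(4,7): no bracket -> illegal
(6,2): no bracket -> illegal
(6,3): no bracket -> illegal
(6,5): no bracket -> illegal
(6,7): no bracket -> illegal
(7,2): flips 1 -> legal
B mobility = 2
-- W to move --
(0,3): no bracket -> illegal
(0,4): no bracket -> illegal
(0,5): no bracket -> illegal
(1,1): flips 3 -> legal
(1,2): no bracket -> illegal
(1,3): no bracket -> illegal
(1,5): no bracket -> illegal
(2,1): no bracket -> illegal
(2,3): no bracket -> illegal
(2,5): no bracket -> illegal
(3,1): no bracket -> illegal
(3,2): no bracket -> illegal
(3,5): no bracket -> illegal
(4,2): no bracket -> illegal
(4,5): no bracket -> illegal
(5,2): no bracket -> illegal
(5,3): flips 1 -> legal
(6,3): no bracket -> illegal
(6,5): no bracket -> illegal
(6,7): no bracket -> illegal
(7,5): flips 2 -> legal
(7,7): flips 1 -> legal
W mobility = 4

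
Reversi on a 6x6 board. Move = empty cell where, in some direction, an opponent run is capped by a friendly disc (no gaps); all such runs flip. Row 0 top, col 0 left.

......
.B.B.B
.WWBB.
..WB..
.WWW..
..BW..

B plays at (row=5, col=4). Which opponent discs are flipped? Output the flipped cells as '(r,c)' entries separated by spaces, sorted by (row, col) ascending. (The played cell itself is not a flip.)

Dir NW: opp run (4,3) (3,2) (2,1), next='.' -> no flip
Dir N: first cell '.' (not opp) -> no flip
Dir NE: first cell '.' (not opp) -> no flip
Dir W: opp run (5,3) capped by B -> flip
Dir E: first cell '.' (not opp) -> no flip
Dir SW: edge -> no flip
Dir S: edge -> no flip
Dir SE: edge -> no flip

Answer: (5,3)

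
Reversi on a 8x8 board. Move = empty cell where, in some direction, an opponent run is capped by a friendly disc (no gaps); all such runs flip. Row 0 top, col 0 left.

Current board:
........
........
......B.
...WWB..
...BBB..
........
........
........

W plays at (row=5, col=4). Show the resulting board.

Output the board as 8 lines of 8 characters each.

Answer: ........
........
......B.
...WWB..
...BWB..
....W...
........
........

Derivation:
Place W at (5,4); scan 8 dirs for brackets.
Dir NW: opp run (4,3), next='.' -> no flip
Dir N: opp run (4,4) capped by W -> flip
Dir NE: opp run (4,5), next='.' -> no flip
Dir W: first cell '.' (not opp) -> no flip
Dir E: first cell '.' (not opp) -> no flip
Dir SW: first cell '.' (not opp) -> no flip
Dir S: first cell '.' (not opp) -> no flip
Dir SE: first cell '.' (not opp) -> no flip
All flips: (4,4)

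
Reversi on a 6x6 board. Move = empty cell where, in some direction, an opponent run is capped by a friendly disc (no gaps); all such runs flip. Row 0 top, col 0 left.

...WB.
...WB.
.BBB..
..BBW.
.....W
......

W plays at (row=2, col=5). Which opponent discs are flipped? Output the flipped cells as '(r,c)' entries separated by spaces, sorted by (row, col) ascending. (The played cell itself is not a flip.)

Answer: (1,4)

Derivation:
Dir NW: opp run (1,4) capped by W -> flip
Dir N: first cell '.' (not opp) -> no flip
Dir NE: edge -> no flip
Dir W: first cell '.' (not opp) -> no flip
Dir E: edge -> no flip
Dir SW: first cell 'W' (not opp) -> no flip
Dir S: first cell '.' (not opp) -> no flip
Dir SE: edge -> no flip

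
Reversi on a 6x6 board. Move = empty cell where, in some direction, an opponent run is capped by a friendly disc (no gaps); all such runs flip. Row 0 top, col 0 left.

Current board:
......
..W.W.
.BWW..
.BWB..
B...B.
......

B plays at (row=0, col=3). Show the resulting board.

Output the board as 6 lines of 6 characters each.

Place B at (0,3); scan 8 dirs for brackets.
Dir NW: edge -> no flip
Dir N: edge -> no flip
Dir NE: edge -> no flip
Dir W: first cell '.' (not opp) -> no flip
Dir E: first cell '.' (not opp) -> no flip
Dir SW: opp run (1,2) capped by B -> flip
Dir S: first cell '.' (not opp) -> no flip
Dir SE: opp run (1,4), next='.' -> no flip
All flips: (1,2)

Answer: ...B..
..B.W.
.BWW..
.BWB..
B...B.
......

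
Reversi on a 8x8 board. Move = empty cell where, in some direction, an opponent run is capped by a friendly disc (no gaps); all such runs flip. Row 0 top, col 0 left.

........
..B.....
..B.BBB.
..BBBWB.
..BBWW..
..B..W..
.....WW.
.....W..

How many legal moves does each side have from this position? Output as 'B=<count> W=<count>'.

Answer: B=5 W=10

Derivation:
-- B to move --
(4,6): flips 3 -> legal
(5,3): flips 2 -> legal
(5,4): flips 2 -> legal
(5,6): flips 1 -> legal
(5,7): no bracket -> illegal
(6,4): no bracket -> illegal
(6,7): no bracket -> illegal
(7,4): no bracket -> illegal
(7,6): no bracket -> illegal
(7,7): flips 3 -> legal
B mobility = 5
-- W to move --
(0,1): no bracket -> illegal
(0,2): no bracket -> illegal
(0,3): no bracket -> illegal
(1,1): flips 2 -> legal
(1,3): flips 1 -> legal
(1,4): flips 2 -> legal
(1,5): flips 1 -> legal
(1,6): no bracket -> illegal
(1,7): flips 1 -> legal
(2,1): no bracket -> illegal
(2,3): flips 1 -> legal
(2,7): flips 1 -> legal
(3,1): flips 3 -> legal
(3,7): flips 1 -> legal
(4,1): flips 2 -> legal
(4,6): no bracket -> illegal
(4,7): no bracket -> illegal
(5,1): no bracket -> illegal
(5,3): no bracket -> illegal
(5,4): no bracket -> illegal
(6,1): no bracket -> illegal
(6,2): no bracket -> illegal
(6,3): no bracket -> illegal
W mobility = 10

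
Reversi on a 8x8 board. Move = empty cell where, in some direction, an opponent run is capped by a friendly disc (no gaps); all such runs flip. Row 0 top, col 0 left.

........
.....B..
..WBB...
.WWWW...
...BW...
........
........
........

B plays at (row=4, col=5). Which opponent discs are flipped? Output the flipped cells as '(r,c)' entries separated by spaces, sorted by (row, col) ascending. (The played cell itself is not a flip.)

Dir NW: opp run (3,4) capped by B -> flip
Dir N: first cell '.' (not opp) -> no flip
Dir NE: first cell '.' (not opp) -> no flip
Dir W: opp run (4,4) capped by B -> flip
Dir E: first cell '.' (not opp) -> no flip
Dir SW: first cell '.' (not opp) -> no flip
Dir S: first cell '.' (not opp) -> no flip
Dir SE: first cell '.' (not opp) -> no flip

Answer: (3,4) (4,4)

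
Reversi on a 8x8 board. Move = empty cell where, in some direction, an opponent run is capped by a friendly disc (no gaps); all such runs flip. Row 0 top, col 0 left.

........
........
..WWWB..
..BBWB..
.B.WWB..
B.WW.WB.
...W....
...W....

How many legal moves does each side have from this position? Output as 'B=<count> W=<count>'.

Answer: B=13 W=11

Derivation:
-- B to move --
(1,1): flips 1 -> legal
(1,2): flips 3 -> legal
(1,3): flips 2 -> legal
(1,4): flips 1 -> legal
(1,5): flips 1 -> legal
(2,1): flips 3 -> legal
(3,1): no bracket -> illegal
(4,2): flips 2 -> legal
(4,6): no bracket -> illegal
(5,1): no bracket -> illegal
(5,4): flips 2 -> legal
(6,1): flips 3 -> legal
(6,2): flips 2 -> legal
(6,4): no bracket -> illegal
(6,5): flips 1 -> legal
(6,6): flips 2 -> legal
(7,2): no bracket -> illegal
(7,4): flips 2 -> legal
B mobility = 13
-- W to move --
(1,4): no bracket -> illegal
(1,5): flips 3 -> legal
(1,6): flips 1 -> legal
(2,1): flips 1 -> legal
(2,6): flips 2 -> legal
(3,0): flips 1 -> legal
(3,1): flips 2 -> legal
(3,6): flips 1 -> legal
(4,0): no bracket -> illegal
(4,2): flips 2 -> legal
(4,6): flips 2 -> legal
(4,7): no bracket -> illegal
(5,1): no bracket -> illegal
(5,4): no bracket -> illegal
(5,7): flips 1 -> legal
(6,0): no bracket -> illegal
(6,1): no bracket -> illegal
(6,5): no bracket -> illegal
(6,6): no bracket -> illegal
(6,7): flips 2 -> legal
W mobility = 11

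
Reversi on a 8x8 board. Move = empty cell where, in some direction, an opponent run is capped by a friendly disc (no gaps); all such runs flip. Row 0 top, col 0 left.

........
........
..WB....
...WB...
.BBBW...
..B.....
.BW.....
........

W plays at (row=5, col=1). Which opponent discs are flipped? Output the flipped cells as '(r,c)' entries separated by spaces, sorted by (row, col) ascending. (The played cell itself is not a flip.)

Answer: (4,2)

Derivation:
Dir NW: first cell '.' (not opp) -> no flip
Dir N: opp run (4,1), next='.' -> no flip
Dir NE: opp run (4,2) capped by W -> flip
Dir W: first cell '.' (not opp) -> no flip
Dir E: opp run (5,2), next='.' -> no flip
Dir SW: first cell '.' (not opp) -> no flip
Dir S: opp run (6,1), next='.' -> no flip
Dir SE: first cell 'W' (not opp) -> no flip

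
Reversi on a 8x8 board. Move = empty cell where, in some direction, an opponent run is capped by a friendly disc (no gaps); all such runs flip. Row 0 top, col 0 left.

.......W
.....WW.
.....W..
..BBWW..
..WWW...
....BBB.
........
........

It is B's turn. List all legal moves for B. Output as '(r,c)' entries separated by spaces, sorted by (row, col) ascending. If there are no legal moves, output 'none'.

(0,4): no bracket -> illegal
(0,5): no bracket -> illegal
(0,6): no bracket -> illegal
(1,4): no bracket -> illegal
(1,7): no bracket -> illegal
(2,3): no bracket -> illegal
(2,4): flips 2 -> legal
(2,6): no bracket -> illegal
(2,7): no bracket -> illegal
(3,1): no bracket -> illegal
(3,6): flips 2 -> legal
(4,1): no bracket -> illegal
(4,5): no bracket -> illegal
(4,6): no bracket -> illegal
(5,1): flips 1 -> legal
(5,2): flips 1 -> legal
(5,3): flips 1 -> legal

Answer: (2,4) (3,6) (5,1) (5,2) (5,3)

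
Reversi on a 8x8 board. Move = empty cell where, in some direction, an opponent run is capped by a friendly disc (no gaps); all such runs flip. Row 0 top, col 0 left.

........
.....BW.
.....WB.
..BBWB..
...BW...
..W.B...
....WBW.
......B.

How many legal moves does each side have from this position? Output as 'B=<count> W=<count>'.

Answer: B=12 W=9

Derivation:
-- B to move --
(0,5): no bracket -> illegal
(0,6): flips 1 -> legal
(0,7): flips 3 -> legal
(1,4): no bracket -> illegal
(1,7): flips 1 -> legal
(2,3): no bracket -> illegal
(2,4): flips 3 -> legal
(2,7): no bracket -> illegal
(3,6): no bracket -> illegal
(4,1): no bracket -> illegal
(4,2): no bracket -> illegal
(4,5): flips 1 -> legal
(5,1): no bracket -> illegal
(5,3): flips 1 -> legal
(5,5): flips 1 -> legal
(5,6): flips 1 -> legal
(5,7): no bracket -> illegal
(6,1): flips 1 -> legal
(6,2): no bracket -> illegal
(6,3): flips 1 -> legal
(6,7): flips 1 -> legal
(7,3): no bracket -> illegal
(7,4): flips 1 -> legal
(7,5): no bracket -> illegal
(7,7): no bracket -> illegal
B mobility = 12
-- W to move --
(0,4): no bracket -> illegal
(0,5): flips 1 -> legal
(0,6): no bracket -> illegal
(1,4): flips 1 -> legal
(1,7): flips 2 -> legal
(2,1): no bracket -> illegal
(2,2): flips 1 -> legal
(2,3): no bracket -> illegal
(2,4): no bracket -> illegal
(2,7): flips 1 -> legal
(3,1): flips 2 -> legal
(3,6): flips 2 -> legal
(3,7): no bracket -> illegal
(4,1): no bracket -> illegal
(4,2): flips 1 -> legal
(4,5): flips 1 -> legal
(4,6): no bracket -> illegal
(5,3): no bracket -> illegal
(5,5): no bracket -> illegal
(5,6): no bracket -> illegal
(6,3): no bracket -> illegal
(6,7): no bracket -> illegal
(7,4): no bracket -> illegal
(7,5): no bracket -> illegal
(7,7): no bracket -> illegal
W mobility = 9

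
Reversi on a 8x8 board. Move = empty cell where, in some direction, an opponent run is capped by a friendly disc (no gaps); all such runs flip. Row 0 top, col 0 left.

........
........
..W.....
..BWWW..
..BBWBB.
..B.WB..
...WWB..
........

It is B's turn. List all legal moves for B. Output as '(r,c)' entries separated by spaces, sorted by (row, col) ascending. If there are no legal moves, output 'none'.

Answer: (1,1) (1,2) (2,3) (2,4) (2,5) (3,6) (5,3) (6,2) (7,2) (7,3) (7,4)

Derivation:
(1,1): flips 3 -> legal
(1,2): flips 1 -> legal
(1,3): no bracket -> illegal
(2,1): no bracket -> illegal
(2,3): flips 2 -> legal
(2,4): flips 2 -> legal
(2,5): flips 2 -> legal
(2,6): no bracket -> illegal
(3,1): no bracket -> illegal
(3,6): flips 3 -> legal
(5,3): flips 1 -> legal
(6,2): flips 2 -> legal
(7,2): flips 2 -> legal
(7,3): flips 1 -> legal
(7,4): flips 1 -> legal
(7,5): no bracket -> illegal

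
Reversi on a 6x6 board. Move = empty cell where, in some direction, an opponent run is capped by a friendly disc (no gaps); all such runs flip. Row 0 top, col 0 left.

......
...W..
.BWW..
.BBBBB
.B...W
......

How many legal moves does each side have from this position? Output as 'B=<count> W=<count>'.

Answer: B=7 W=7

Derivation:
-- B to move --
(0,2): no bracket -> illegal
(0,3): flips 2 -> legal
(0,4): flips 2 -> legal
(1,1): flips 1 -> legal
(1,2): flips 2 -> legal
(1,4): flips 1 -> legal
(2,4): flips 2 -> legal
(4,4): no bracket -> illegal
(5,4): no bracket -> illegal
(5,5): flips 1 -> legal
B mobility = 7
-- W to move --
(1,0): no bracket -> illegal
(1,1): no bracket -> illegal
(1,2): no bracket -> illegal
(2,0): flips 1 -> legal
(2,4): no bracket -> illegal
(2,5): flips 1 -> legal
(3,0): no bracket -> illegal
(4,0): flips 1 -> legal
(4,2): flips 1 -> legal
(4,3): flips 1 -> legal
(4,4): flips 1 -> legal
(5,0): flips 2 -> legal
(5,1): no bracket -> illegal
(5,2): no bracket -> illegal
W mobility = 7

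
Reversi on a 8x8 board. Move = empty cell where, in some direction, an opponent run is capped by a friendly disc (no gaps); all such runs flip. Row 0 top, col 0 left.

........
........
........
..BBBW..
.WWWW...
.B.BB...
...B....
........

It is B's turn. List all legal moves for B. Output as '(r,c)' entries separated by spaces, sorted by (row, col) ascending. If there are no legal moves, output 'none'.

Answer: (2,6) (3,1) (3,6) (5,0) (5,2) (5,5)

Derivation:
(2,4): no bracket -> illegal
(2,5): no bracket -> illegal
(2,6): flips 2 -> legal
(3,0): no bracket -> illegal
(3,1): flips 2 -> legal
(3,6): flips 1 -> legal
(4,0): no bracket -> illegal
(4,5): no bracket -> illegal
(4,6): no bracket -> illegal
(5,0): flips 1 -> legal
(5,2): flips 2 -> legal
(5,5): flips 1 -> legal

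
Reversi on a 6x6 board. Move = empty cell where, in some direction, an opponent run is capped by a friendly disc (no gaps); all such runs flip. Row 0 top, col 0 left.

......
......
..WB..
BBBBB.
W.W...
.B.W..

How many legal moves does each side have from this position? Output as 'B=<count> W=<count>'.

Answer: B=6 W=3

Derivation:
-- B to move --
(1,1): flips 1 -> legal
(1,2): flips 1 -> legal
(1,3): flips 1 -> legal
(2,1): flips 1 -> legal
(4,1): no bracket -> illegal
(4,3): no bracket -> illegal
(4,4): no bracket -> illegal
(5,0): flips 1 -> legal
(5,2): flips 1 -> legal
(5,4): no bracket -> illegal
B mobility = 6
-- W to move --
(1,2): no bracket -> illegal
(1,3): no bracket -> illegal
(1,4): no bracket -> illegal
(2,0): flips 2 -> legal
(2,1): no bracket -> illegal
(2,4): flips 2 -> legal
(2,5): no bracket -> illegal
(3,5): no bracket -> illegal
(4,1): no bracket -> illegal
(4,3): no bracket -> illegal
(4,4): flips 1 -> legal
(4,5): no bracket -> illegal
(5,0): no bracket -> illegal
(5,2): no bracket -> illegal
W mobility = 3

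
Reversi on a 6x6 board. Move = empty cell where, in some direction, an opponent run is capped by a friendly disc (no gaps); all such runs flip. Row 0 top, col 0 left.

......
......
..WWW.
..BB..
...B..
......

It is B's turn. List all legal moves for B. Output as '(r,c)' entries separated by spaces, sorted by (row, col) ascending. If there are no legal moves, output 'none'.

(1,1): flips 1 -> legal
(1,2): flips 1 -> legal
(1,3): flips 1 -> legal
(1,4): flips 1 -> legal
(1,5): flips 1 -> legal
(2,1): no bracket -> illegal
(2,5): no bracket -> illegal
(3,1): no bracket -> illegal
(3,4): no bracket -> illegal
(3,5): no bracket -> illegal

Answer: (1,1) (1,2) (1,3) (1,4) (1,5)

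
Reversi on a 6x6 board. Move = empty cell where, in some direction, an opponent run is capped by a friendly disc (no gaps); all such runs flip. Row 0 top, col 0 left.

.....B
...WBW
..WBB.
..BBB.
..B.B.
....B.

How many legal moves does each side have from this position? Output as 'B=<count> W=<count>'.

Answer: B=6 W=6

Derivation:
-- B to move --
(0,2): flips 1 -> legal
(0,3): flips 1 -> legal
(0,4): no bracket -> illegal
(1,1): flips 1 -> legal
(1,2): flips 2 -> legal
(2,1): flips 1 -> legal
(2,5): flips 1 -> legal
(3,1): no bracket -> illegal
B mobility = 6
-- W to move --
(0,3): no bracket -> illegal
(0,4): no bracket -> illegal
(1,2): no bracket -> illegal
(2,1): no bracket -> illegal
(2,5): flips 2 -> legal
(3,1): no bracket -> illegal
(3,5): flips 1 -> legal
(4,1): no bracket -> illegal
(4,3): flips 2 -> legal
(4,5): no bracket -> illegal
(5,1): flips 3 -> legal
(5,2): flips 2 -> legal
(5,3): no bracket -> illegal
(5,5): flips 2 -> legal
W mobility = 6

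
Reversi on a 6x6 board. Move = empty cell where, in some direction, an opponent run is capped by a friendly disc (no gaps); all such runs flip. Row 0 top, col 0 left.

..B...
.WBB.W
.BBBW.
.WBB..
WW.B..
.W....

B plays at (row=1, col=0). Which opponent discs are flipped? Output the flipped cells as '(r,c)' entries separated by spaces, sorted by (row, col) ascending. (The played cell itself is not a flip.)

Answer: (1,1)

Derivation:
Dir NW: edge -> no flip
Dir N: first cell '.' (not opp) -> no flip
Dir NE: first cell '.' (not opp) -> no flip
Dir W: edge -> no flip
Dir E: opp run (1,1) capped by B -> flip
Dir SW: edge -> no flip
Dir S: first cell '.' (not opp) -> no flip
Dir SE: first cell 'B' (not opp) -> no flip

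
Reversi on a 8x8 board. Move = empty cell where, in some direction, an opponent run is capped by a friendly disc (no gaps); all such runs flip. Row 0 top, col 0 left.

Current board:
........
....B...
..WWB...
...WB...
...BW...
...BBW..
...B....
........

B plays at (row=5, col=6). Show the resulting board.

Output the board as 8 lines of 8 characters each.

Place B at (5,6); scan 8 dirs for brackets.
Dir NW: first cell '.' (not opp) -> no flip
Dir N: first cell '.' (not opp) -> no flip
Dir NE: first cell '.' (not opp) -> no flip
Dir W: opp run (5,5) capped by B -> flip
Dir E: first cell '.' (not opp) -> no flip
Dir SW: first cell '.' (not opp) -> no flip
Dir S: first cell '.' (not opp) -> no flip
Dir SE: first cell '.' (not opp) -> no flip
All flips: (5,5)

Answer: ........
....B...
..WWB...
...WB...
...BW...
...BBBB.
...B....
........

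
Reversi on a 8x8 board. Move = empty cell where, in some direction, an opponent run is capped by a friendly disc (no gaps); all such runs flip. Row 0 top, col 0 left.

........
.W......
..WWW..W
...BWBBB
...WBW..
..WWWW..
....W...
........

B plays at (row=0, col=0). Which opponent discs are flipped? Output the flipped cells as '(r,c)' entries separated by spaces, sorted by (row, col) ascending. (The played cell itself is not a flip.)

Dir NW: edge -> no flip
Dir N: edge -> no flip
Dir NE: edge -> no flip
Dir W: edge -> no flip
Dir E: first cell '.' (not opp) -> no flip
Dir SW: edge -> no flip
Dir S: first cell '.' (not opp) -> no flip
Dir SE: opp run (1,1) (2,2) capped by B -> flip

Answer: (1,1) (2,2)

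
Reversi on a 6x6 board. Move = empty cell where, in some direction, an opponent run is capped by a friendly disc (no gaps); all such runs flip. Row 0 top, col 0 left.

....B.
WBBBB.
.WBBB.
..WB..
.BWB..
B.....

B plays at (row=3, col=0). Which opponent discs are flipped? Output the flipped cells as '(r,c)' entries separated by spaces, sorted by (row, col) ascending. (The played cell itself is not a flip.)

Dir NW: edge -> no flip
Dir N: first cell '.' (not opp) -> no flip
Dir NE: opp run (2,1) capped by B -> flip
Dir W: edge -> no flip
Dir E: first cell '.' (not opp) -> no flip
Dir SW: edge -> no flip
Dir S: first cell '.' (not opp) -> no flip
Dir SE: first cell 'B' (not opp) -> no flip

Answer: (2,1)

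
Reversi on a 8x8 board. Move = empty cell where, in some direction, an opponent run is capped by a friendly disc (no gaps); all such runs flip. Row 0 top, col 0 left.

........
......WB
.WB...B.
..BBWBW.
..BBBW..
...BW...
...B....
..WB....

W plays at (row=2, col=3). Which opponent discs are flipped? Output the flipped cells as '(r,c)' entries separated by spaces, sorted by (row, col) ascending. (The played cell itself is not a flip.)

Answer: (2,2)

Derivation:
Dir NW: first cell '.' (not opp) -> no flip
Dir N: first cell '.' (not opp) -> no flip
Dir NE: first cell '.' (not opp) -> no flip
Dir W: opp run (2,2) capped by W -> flip
Dir E: first cell '.' (not opp) -> no flip
Dir SW: opp run (3,2), next='.' -> no flip
Dir S: opp run (3,3) (4,3) (5,3) (6,3) (7,3), next=edge -> no flip
Dir SE: first cell 'W' (not opp) -> no flip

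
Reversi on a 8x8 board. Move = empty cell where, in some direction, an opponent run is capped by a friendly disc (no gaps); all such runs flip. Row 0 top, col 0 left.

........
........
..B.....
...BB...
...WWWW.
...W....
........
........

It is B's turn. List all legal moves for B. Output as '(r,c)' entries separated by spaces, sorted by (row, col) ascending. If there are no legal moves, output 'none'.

(3,2): no bracket -> illegal
(3,5): no bracket -> illegal
(3,6): no bracket -> illegal
(3,7): no bracket -> illegal
(4,2): no bracket -> illegal
(4,7): no bracket -> illegal
(5,2): flips 1 -> legal
(5,4): flips 1 -> legal
(5,5): flips 1 -> legal
(5,6): flips 1 -> legal
(5,7): no bracket -> illegal
(6,2): no bracket -> illegal
(6,3): flips 2 -> legal
(6,4): no bracket -> illegal

Answer: (5,2) (5,4) (5,5) (5,6) (6,3)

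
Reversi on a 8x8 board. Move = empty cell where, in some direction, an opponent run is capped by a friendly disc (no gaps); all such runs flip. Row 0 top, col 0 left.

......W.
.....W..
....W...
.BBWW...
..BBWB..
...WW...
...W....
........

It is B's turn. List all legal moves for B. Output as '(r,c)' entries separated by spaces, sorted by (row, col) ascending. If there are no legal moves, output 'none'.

(0,4): no bracket -> illegal
(0,5): no bracket -> illegal
(0,7): no bracket -> illegal
(1,3): no bracket -> illegal
(1,4): no bracket -> illegal
(1,6): no bracket -> illegal
(1,7): no bracket -> illegal
(2,2): no bracket -> illegal
(2,3): flips 2 -> legal
(2,5): flips 1 -> legal
(2,6): no bracket -> illegal
(3,5): flips 2 -> legal
(5,2): no bracket -> illegal
(5,5): no bracket -> illegal
(6,2): no bracket -> illegal
(6,4): flips 1 -> legal
(6,5): flips 1 -> legal
(7,2): flips 2 -> legal
(7,3): flips 2 -> legal
(7,4): no bracket -> illegal

Answer: (2,3) (2,5) (3,5) (6,4) (6,5) (7,2) (7,3)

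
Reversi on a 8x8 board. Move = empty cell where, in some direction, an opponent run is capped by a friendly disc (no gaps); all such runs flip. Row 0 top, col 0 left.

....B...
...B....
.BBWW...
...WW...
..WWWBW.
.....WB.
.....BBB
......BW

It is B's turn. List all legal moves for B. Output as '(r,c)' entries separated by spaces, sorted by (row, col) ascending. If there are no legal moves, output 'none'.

Answer: (1,2) (2,5) (3,5) (3,6) (4,1) (4,7) (5,3) (5,4)

Derivation:
(1,2): flips 2 -> legal
(1,4): no bracket -> illegal
(1,5): no bracket -> illegal
(2,5): flips 2 -> legal
(3,1): no bracket -> illegal
(3,2): no bracket -> illegal
(3,5): flips 1 -> legal
(3,6): flips 1 -> legal
(3,7): no bracket -> illegal
(4,1): flips 3 -> legal
(4,7): flips 1 -> legal
(5,1): no bracket -> illegal
(5,2): no bracket -> illegal
(5,3): flips 3 -> legal
(5,4): flips 1 -> legal
(5,7): no bracket -> illegal
(6,4): no bracket -> illegal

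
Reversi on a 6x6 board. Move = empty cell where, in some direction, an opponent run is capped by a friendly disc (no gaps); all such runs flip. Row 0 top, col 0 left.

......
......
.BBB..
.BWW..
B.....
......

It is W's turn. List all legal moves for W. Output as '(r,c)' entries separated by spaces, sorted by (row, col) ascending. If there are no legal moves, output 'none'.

(1,0): flips 1 -> legal
(1,1): flips 1 -> legal
(1,2): flips 1 -> legal
(1,3): flips 1 -> legal
(1,4): flips 1 -> legal
(2,0): no bracket -> illegal
(2,4): no bracket -> illegal
(3,0): flips 1 -> legal
(3,4): no bracket -> illegal
(4,1): no bracket -> illegal
(4,2): no bracket -> illegal
(5,0): no bracket -> illegal
(5,1): no bracket -> illegal

Answer: (1,0) (1,1) (1,2) (1,3) (1,4) (3,0)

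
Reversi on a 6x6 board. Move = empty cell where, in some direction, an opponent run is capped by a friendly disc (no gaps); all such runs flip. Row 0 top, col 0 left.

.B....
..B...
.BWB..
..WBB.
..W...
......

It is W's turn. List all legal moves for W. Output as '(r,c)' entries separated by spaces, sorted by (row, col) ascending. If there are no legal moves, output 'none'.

(0,0): no bracket -> illegal
(0,2): flips 1 -> legal
(0,3): no bracket -> illegal
(1,0): flips 1 -> legal
(1,1): no bracket -> illegal
(1,3): no bracket -> illegal
(1,4): flips 1 -> legal
(2,0): flips 1 -> legal
(2,4): flips 2 -> legal
(2,5): no bracket -> illegal
(3,0): no bracket -> illegal
(3,1): no bracket -> illegal
(3,5): flips 2 -> legal
(4,3): no bracket -> illegal
(4,4): flips 1 -> legal
(4,5): no bracket -> illegal

Answer: (0,2) (1,0) (1,4) (2,0) (2,4) (3,5) (4,4)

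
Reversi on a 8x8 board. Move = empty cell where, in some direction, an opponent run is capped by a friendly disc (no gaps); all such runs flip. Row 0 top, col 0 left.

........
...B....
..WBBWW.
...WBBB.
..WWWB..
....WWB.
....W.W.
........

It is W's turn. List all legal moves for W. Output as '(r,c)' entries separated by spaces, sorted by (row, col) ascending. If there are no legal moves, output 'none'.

Answer: (0,3) (0,4) (1,4) (1,5) (2,7) (3,7) (4,6) (4,7) (5,7)

Derivation:
(0,2): no bracket -> illegal
(0,3): flips 2 -> legal
(0,4): flips 1 -> legal
(1,2): no bracket -> illegal
(1,4): flips 2 -> legal
(1,5): flips 1 -> legal
(2,7): flips 2 -> legal
(3,2): no bracket -> illegal
(3,7): flips 3 -> legal
(4,6): flips 3 -> legal
(4,7): flips 1 -> legal
(5,7): flips 1 -> legal
(6,5): no bracket -> illegal
(6,7): no bracket -> illegal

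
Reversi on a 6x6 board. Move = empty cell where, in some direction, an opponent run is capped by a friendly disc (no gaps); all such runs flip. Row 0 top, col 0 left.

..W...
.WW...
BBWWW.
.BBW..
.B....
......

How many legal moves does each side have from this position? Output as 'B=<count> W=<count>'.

Answer: B=6 W=5

Derivation:
-- B to move --
(0,0): no bracket -> illegal
(0,1): flips 1 -> legal
(0,3): flips 1 -> legal
(1,0): no bracket -> illegal
(1,3): flips 1 -> legal
(1,4): flips 1 -> legal
(1,5): no bracket -> illegal
(2,5): flips 3 -> legal
(3,4): flips 1 -> legal
(3,5): no bracket -> illegal
(4,2): no bracket -> illegal
(4,3): no bracket -> illegal
(4,4): no bracket -> illegal
B mobility = 6
-- W to move --
(1,0): no bracket -> illegal
(3,0): flips 3 -> legal
(4,0): flips 1 -> legal
(4,2): flips 1 -> legal
(4,3): no bracket -> illegal
(5,0): flips 2 -> legal
(5,1): flips 3 -> legal
(5,2): no bracket -> illegal
W mobility = 5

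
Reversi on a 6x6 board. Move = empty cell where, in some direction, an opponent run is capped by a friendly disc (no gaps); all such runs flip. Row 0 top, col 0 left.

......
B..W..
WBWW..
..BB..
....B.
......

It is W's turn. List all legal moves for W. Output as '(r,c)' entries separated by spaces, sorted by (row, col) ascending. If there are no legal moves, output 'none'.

Answer: (0,0) (4,1) (4,2) (4,3) (5,5)

Derivation:
(0,0): flips 1 -> legal
(0,1): no bracket -> illegal
(1,1): no bracket -> illegal
(1,2): no bracket -> illegal
(2,4): no bracket -> illegal
(3,0): no bracket -> illegal
(3,1): no bracket -> illegal
(3,4): no bracket -> illegal
(3,5): no bracket -> illegal
(4,1): flips 1 -> legal
(4,2): flips 1 -> legal
(4,3): flips 1 -> legal
(4,5): no bracket -> illegal
(5,3): no bracket -> illegal
(5,4): no bracket -> illegal
(5,5): flips 2 -> legal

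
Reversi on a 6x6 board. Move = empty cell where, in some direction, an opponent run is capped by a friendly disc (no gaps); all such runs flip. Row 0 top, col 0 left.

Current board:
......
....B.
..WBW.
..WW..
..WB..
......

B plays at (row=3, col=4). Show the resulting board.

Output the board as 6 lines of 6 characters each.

Place B at (3,4); scan 8 dirs for brackets.
Dir NW: first cell 'B' (not opp) -> no flip
Dir N: opp run (2,4) capped by B -> flip
Dir NE: first cell '.' (not opp) -> no flip
Dir W: opp run (3,3) (3,2), next='.' -> no flip
Dir E: first cell '.' (not opp) -> no flip
Dir SW: first cell 'B' (not opp) -> no flip
Dir S: first cell '.' (not opp) -> no flip
Dir SE: first cell '.' (not opp) -> no flip
All flips: (2,4)

Answer: ......
....B.
..WBB.
..WWB.
..WB..
......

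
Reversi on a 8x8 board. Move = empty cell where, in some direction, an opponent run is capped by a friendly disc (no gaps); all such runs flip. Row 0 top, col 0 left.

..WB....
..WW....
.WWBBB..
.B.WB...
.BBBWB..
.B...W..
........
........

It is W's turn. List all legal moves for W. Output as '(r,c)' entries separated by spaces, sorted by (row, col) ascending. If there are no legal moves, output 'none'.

(0,4): flips 1 -> legal
(1,4): flips 2 -> legal
(1,5): flips 1 -> legal
(1,6): no bracket -> illegal
(2,0): no bracket -> illegal
(2,6): flips 3 -> legal
(3,0): no bracket -> illegal
(3,2): no bracket -> illegal
(3,5): flips 3 -> legal
(3,6): no bracket -> illegal
(4,0): flips 4 -> legal
(4,6): flips 1 -> legal
(5,0): no bracket -> illegal
(5,2): no bracket -> illegal
(5,3): flips 1 -> legal
(5,4): no bracket -> illegal
(5,6): flips 3 -> legal
(6,0): flips 2 -> legal
(6,1): flips 3 -> legal
(6,2): no bracket -> illegal

Answer: (0,4) (1,4) (1,5) (2,6) (3,5) (4,0) (4,6) (5,3) (5,6) (6,0) (6,1)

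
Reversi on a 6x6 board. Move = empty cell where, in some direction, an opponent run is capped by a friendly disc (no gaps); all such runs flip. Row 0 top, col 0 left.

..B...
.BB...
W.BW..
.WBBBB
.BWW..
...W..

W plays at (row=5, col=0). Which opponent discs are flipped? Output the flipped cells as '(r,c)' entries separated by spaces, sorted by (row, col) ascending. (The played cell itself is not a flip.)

Dir NW: edge -> no flip
Dir N: first cell '.' (not opp) -> no flip
Dir NE: opp run (4,1) (3,2) capped by W -> flip
Dir W: edge -> no flip
Dir E: first cell '.' (not opp) -> no flip
Dir SW: edge -> no flip
Dir S: edge -> no flip
Dir SE: edge -> no flip

Answer: (3,2) (4,1)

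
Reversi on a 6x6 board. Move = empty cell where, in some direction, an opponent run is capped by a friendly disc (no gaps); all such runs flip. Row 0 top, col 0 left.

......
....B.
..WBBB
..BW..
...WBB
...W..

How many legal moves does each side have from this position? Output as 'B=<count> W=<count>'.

Answer: B=6 W=7

Derivation:
-- B to move --
(1,1): flips 2 -> legal
(1,2): flips 1 -> legal
(1,3): no bracket -> illegal
(2,1): flips 1 -> legal
(3,1): no bracket -> illegal
(3,4): flips 1 -> legal
(4,2): flips 2 -> legal
(5,2): no bracket -> illegal
(5,4): flips 1 -> legal
B mobility = 6
-- W to move --
(0,3): no bracket -> illegal
(0,4): no bracket -> illegal
(0,5): no bracket -> illegal
(1,2): no bracket -> illegal
(1,3): flips 1 -> legal
(1,5): flips 1 -> legal
(2,1): flips 1 -> legal
(3,1): flips 1 -> legal
(3,4): no bracket -> illegal
(3,5): flips 1 -> legal
(4,1): no bracket -> illegal
(4,2): flips 1 -> legal
(5,4): no bracket -> illegal
(5,5): flips 1 -> legal
W mobility = 7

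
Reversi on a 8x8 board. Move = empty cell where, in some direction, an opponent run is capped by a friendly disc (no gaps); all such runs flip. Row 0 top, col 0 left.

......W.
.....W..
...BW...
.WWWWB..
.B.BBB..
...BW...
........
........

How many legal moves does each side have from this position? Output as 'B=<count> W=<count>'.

-- B to move --
(0,4): no bracket -> illegal
(0,5): no bracket -> illegal
(0,7): no bracket -> illegal
(1,3): flips 1 -> legal
(1,4): flips 2 -> legal
(1,6): no bracket -> illegal
(1,7): no bracket -> illegal
(2,0): no bracket -> illegal
(2,1): flips 2 -> legal
(2,2): flips 1 -> legal
(2,5): flips 2 -> legal
(2,6): no bracket -> illegal
(3,0): flips 4 -> legal
(4,0): no bracket -> illegal
(4,2): no bracket -> illegal
(5,5): flips 1 -> legal
(6,3): flips 1 -> legal
(6,4): flips 1 -> legal
(6,5): flips 1 -> legal
B mobility = 10
-- W to move --
(1,2): flips 1 -> legal
(1,3): flips 1 -> legal
(1,4): flips 1 -> legal
(2,2): flips 1 -> legal
(2,5): no bracket -> illegal
(2,6): no bracket -> illegal
(3,0): no bracket -> illegal
(3,6): flips 2 -> legal
(4,0): no bracket -> illegal
(4,2): no bracket -> illegal
(4,6): flips 1 -> legal
(5,0): flips 1 -> legal
(5,1): flips 1 -> legal
(5,2): flips 2 -> legal
(5,5): flips 1 -> legal
(5,6): flips 1 -> legal
(6,2): no bracket -> illegal
(6,3): flips 2 -> legal
(6,4): no bracket -> illegal
W mobility = 12

Answer: B=10 W=12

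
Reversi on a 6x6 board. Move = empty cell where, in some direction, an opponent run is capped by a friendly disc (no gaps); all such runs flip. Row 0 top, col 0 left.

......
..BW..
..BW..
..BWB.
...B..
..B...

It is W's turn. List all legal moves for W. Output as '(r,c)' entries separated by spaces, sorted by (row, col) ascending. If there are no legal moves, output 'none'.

Answer: (0,1) (1,1) (2,1) (3,1) (3,5) (4,1) (4,5) (5,3)

Derivation:
(0,1): flips 1 -> legal
(0,2): no bracket -> illegal
(0,3): no bracket -> illegal
(1,1): flips 2 -> legal
(2,1): flips 1 -> legal
(2,4): no bracket -> illegal
(2,5): no bracket -> illegal
(3,1): flips 2 -> legal
(3,5): flips 1 -> legal
(4,1): flips 1 -> legal
(4,2): no bracket -> illegal
(4,4): no bracket -> illegal
(4,5): flips 1 -> legal
(5,1): no bracket -> illegal
(5,3): flips 1 -> legal
(5,4): no bracket -> illegal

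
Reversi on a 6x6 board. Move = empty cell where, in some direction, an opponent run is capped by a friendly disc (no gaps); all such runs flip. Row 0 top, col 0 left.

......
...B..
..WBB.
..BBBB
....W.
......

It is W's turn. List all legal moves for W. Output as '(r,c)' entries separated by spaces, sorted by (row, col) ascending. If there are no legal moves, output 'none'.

Answer: (0,4) (1,4) (2,5) (4,2)

Derivation:
(0,2): no bracket -> illegal
(0,3): no bracket -> illegal
(0,4): flips 1 -> legal
(1,2): no bracket -> illegal
(1,4): flips 2 -> legal
(1,5): no bracket -> illegal
(2,1): no bracket -> illegal
(2,5): flips 2 -> legal
(3,1): no bracket -> illegal
(4,1): no bracket -> illegal
(4,2): flips 1 -> legal
(4,3): no bracket -> illegal
(4,5): no bracket -> illegal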